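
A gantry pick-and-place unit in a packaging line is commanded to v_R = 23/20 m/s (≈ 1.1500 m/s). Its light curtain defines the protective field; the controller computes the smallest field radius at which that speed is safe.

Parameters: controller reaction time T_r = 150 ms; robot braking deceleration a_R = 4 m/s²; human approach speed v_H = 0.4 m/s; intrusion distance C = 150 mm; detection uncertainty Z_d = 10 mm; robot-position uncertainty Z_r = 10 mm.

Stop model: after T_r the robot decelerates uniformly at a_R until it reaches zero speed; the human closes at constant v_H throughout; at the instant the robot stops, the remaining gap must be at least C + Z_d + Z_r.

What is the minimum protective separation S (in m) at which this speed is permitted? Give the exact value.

S_min = 437/640 m = 0.6828 m

stop time T_s = (23/20)/4 = 0.2875 s
robot in T_r: 1.1500·0.1500 = 0.1725 m
robot covers 1.1500·0.2875 − ½·4.0000·0.2875² = 0.1653 m while stopping
person approaches 0.4000·(0.1500+0.2875) = 0.1750 m
margins: 0.1500+0.0100+0.0100 = 0.1700 m
S_min ≈ 0.1725+0.1653+0.1750+0.1700  ⇒  S_min = 437/640 m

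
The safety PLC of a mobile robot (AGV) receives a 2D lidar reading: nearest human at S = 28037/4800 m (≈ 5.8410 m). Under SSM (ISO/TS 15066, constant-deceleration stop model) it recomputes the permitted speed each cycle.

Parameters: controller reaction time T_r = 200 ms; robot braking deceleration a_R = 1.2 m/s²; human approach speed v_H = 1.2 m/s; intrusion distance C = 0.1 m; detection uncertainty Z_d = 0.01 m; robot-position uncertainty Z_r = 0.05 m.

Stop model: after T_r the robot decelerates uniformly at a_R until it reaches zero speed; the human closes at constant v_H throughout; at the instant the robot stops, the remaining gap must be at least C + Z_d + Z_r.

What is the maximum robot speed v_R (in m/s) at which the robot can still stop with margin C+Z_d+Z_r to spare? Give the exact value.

quadratic (5/12)·v² + (6/5)·v + (-26117/4800) = 0
  disc = (6/5)² − 4·(5/12)·(-26117/4800) = 151321/14400 ; √disc = 389/120
  v_R = (−(6/5) + 389/120) / (2·(5/12)) = 49/20 m/s
check:
T_s = v_R/a_R = (49/20)/(6/5) = 2.0417 s
robot in T_r: 2.4500·0.2000 = 0.4900 m
robot covers 2.4500·2.0417 − ½·1.2000·2.0417² = 2.5010 m while stopping
human closes 1.2000·2.2417 = 2.6900 m
C+Z_d+Z_r = 0.1000+0.0100+0.0500 = 0.1600 m
sum ≈ 0.4900+2.5010+2.6900+0.1600 ≈ 5.8410 m = S ✓

v_R_max = 49/20 m/s = 2.4500 m/s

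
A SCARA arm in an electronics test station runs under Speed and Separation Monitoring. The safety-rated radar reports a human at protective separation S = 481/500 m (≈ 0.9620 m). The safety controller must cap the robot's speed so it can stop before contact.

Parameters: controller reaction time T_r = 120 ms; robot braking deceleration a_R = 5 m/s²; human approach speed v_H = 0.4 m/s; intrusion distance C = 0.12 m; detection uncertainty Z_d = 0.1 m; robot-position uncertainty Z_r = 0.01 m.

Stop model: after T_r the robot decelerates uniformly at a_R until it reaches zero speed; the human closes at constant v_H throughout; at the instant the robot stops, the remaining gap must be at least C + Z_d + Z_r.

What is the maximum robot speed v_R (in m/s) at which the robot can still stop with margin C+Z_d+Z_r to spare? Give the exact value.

collect terms ⇒ (1/10)·v_R² + (1/5)·v_R + (-171/250) = 0
  disc = (1/5)² − 4·(1/10)·(-171/250) = 196/625 ; √disc = 14/25
  v_R = (−(1/5) + 14/25) / (2·(1/10)) = 9/5 m/s
check:
T_s = v_R/a_R = (9/5)/5 = 0.3600 s
reaction-phase robot travel = 1.8000·0.1200 = 0.2160 m
robot under decel: 1.8000²/(2·5.0000) = 0.3240 m
human closes 0.4000·0.4800 = 0.1920 m
C+Z_d+Z_r = 0.1200+0.1000+0.0100 = 0.2300 m
sum ≈ 0.2160+0.3240+0.1920+0.2300 ≈ 0.9620 m = S ✓

v_R_max = 9/5 m/s = 1.8000 m/s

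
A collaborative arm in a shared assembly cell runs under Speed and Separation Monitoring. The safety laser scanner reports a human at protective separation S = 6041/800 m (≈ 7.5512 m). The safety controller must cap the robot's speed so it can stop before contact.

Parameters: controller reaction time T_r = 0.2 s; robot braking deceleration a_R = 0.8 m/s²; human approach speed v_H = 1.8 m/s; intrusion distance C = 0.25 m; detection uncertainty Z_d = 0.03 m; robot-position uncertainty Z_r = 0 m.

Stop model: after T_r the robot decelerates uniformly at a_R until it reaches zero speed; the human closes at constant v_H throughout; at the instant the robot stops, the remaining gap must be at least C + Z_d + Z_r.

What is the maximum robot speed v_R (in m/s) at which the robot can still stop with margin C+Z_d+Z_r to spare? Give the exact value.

v_R_max = 19/10 m/s = 1.9000 m/s

at the boundary: (5/8)·v² + (49/20)·v + (-5529/800) = 0
  disc = (49/20)² − 4·(5/8)·(-5529/800) = 37249/1600 ; √disc = 193/40
  v_R = (−(49/20) + 193/40) / (2·(5/8)) = 19/10 m/s
check:
braking lasts T_s = (19/10)/(4/5) = 2.3750 s
reaction-phase robot travel = 1.9000·0.2000 = 0.3800 m
braking distance = 1.9000²/(2·0.8000) = 2.2563 m
human over T_r+T_s: 1.8000·(0.2000+2.3750) = 4.6350 m
C+Z_d+Z_r = 0.2500+0.0300+0.0000 = 0.2800 m
sum ≈ 0.3800+2.2563+4.6350+0.2800 ≈ 7.5512 m = S ✓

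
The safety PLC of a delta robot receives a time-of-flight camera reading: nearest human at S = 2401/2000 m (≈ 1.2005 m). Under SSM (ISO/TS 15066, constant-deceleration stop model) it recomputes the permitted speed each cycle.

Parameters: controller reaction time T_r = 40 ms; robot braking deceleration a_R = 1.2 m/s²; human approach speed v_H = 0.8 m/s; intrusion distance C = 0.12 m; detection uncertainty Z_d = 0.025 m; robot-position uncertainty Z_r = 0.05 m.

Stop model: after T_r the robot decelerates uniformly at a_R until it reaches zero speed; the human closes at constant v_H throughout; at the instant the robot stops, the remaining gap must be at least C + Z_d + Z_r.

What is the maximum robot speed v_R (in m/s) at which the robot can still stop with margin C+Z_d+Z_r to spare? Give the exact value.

quadratic (5/12)·v² + (53/75)·v + (-1947/2000) = 0
  disc = (53/75)² − 4·(5/12)·(-1947/2000) = 190969/90000 ; √disc = 437/300
  v_R = (−(53/75) + 437/300) / (2·(5/12)) = 9/10 m/s
check:
stop time T_s = (9/10)/(6/5) = 0.7500 s
robot covers v_R·T_r = 0.9000·0.0400 = 0.0360 m before braking
braking distance = 0.9000²/(2·1.2000) = 0.3375 m
human over T_r+T_s: 0.8000·(0.0400+0.7500) = 0.6320 m
residual clearance needed = 0.1200+0.0250+0.0500 = 0.1950 m
sum ≈ 0.0360+0.3375+0.6320+0.1950 ≈ 1.2005 m = S ✓

v_R_max = 9/10 m/s = 0.9000 m/s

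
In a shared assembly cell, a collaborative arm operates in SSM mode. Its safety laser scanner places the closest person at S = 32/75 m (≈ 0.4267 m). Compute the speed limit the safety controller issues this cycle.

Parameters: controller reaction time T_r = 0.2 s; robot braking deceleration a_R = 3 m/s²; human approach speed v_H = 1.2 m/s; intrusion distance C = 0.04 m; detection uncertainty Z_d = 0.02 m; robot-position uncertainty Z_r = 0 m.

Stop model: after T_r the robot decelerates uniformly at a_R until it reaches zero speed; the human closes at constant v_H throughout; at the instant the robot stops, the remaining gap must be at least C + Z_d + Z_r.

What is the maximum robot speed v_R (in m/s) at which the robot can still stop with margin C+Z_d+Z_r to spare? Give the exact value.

v_R_max = 1/5 m/s = 0.2000 m/s

quadratic (1/6)·v² + (3/5)·v + (-19/150) = 0
  disc = (3/5)² − 4·(1/6)·(-19/150) = 4/9 ; √disc = 2/3
  v_R = (−(3/5) + 2/3) / (2·(1/6)) = 1/5 m/s
check:
braking lasts T_s = (1/5)/3 = 0.0667 s
robot in T_r: 0.2000·0.2000 = 0.0400 m
robot covers 0.2000·0.0667 − ½·3.0000·0.0667² = 0.0067 m while stopping
human over T_r+T_s: 1.2000·(0.2000+0.0667) = 0.3200 m
C+Z_d+Z_r = 0.0400+0.0200+0.0000 = 0.0600 m
sum ≈ 0.0400+0.0067+0.3200+0.0600 ≈ 0.4267 m = S ✓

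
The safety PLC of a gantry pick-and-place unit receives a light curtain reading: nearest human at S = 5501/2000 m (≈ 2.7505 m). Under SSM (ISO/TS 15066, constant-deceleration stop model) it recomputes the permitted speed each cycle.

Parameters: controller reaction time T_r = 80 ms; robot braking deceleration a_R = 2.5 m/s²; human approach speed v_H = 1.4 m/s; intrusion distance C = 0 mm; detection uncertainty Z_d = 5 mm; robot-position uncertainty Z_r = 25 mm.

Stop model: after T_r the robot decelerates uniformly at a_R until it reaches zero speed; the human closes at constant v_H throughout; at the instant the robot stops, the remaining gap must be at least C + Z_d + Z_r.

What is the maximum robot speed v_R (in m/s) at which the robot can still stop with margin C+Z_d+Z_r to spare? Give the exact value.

v_R_max = 47/20 m/s = 2.3500 m/s

collect terms ⇒ (1/5)·v_R² + (16/25)·v_R + (-5217/2000) = 0
  disc = (16/25)² − 4·(1/5)·(-5217/2000) = 6241/2500 ; √disc = 79/50
  v_R = (−(16/25) + 79/50) / (2·(1/5)) = 47/20 m/s
check:
stop time T_s = (47/20)/(5/2) = 0.9400 s
robot in T_r: 2.3500·0.0800 = 0.1880 m
robot covers 2.3500·0.9400 − ½·2.5000·0.9400² = 1.1045 m while stopping
person approaches 1.4000·(0.0800+0.9400) = 1.4280 m
C+Z_d+Z_r = 0.0000+0.0050+0.0250 = 0.0300 m
sum ≈ 0.1880+1.1045+1.4280+0.0300 ≈ 2.7505 m = S ✓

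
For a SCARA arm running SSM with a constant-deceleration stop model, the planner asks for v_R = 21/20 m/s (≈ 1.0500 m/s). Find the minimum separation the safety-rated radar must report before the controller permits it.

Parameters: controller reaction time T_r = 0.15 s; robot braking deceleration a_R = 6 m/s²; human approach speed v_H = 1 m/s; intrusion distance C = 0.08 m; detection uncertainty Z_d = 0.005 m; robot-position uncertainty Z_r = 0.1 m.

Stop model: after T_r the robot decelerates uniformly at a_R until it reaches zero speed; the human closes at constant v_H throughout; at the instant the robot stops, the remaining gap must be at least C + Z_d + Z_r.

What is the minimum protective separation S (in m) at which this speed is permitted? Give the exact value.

S_min = 243/320 m = 0.7594 m

braking lasts T_s = (21/20)/6 = 0.1750 s
reaction-phase robot travel = 1.0500·0.1500 = 0.1575 m
braking distance = 1.0500²/(2·6.0000) = 0.0919 m
human closes 1.0000·0.3250 = 0.3250 m
margins: 0.0800+0.0050+0.1000 = 0.1850 m
S_min ≈ 0.1575+0.0919+0.3250+0.1850  ⇒  S_min = 243/320 m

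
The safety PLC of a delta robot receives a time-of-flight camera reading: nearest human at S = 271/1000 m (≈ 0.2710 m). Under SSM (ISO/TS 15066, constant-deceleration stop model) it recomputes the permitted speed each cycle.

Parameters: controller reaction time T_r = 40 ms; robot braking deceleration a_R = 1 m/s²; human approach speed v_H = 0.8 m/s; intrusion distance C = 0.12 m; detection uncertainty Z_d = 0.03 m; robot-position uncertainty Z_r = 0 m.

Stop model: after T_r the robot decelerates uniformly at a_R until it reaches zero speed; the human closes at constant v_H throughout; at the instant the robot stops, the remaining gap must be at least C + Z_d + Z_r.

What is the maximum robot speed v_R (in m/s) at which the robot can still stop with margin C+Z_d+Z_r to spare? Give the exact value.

v_R_max = 1/10 m/s = 0.1000 m/s

quadratic (1/2)·v² + (21/25)·v + (-89/1000) = 0
  disc = (21/25)² − 4·(1/2)·(-89/1000) = 2209/2500 ; √disc = 47/50
  v_R = (−(21/25) + 47/50) / (2·(1/2)) = 1/10 m/s
check:
braking lasts T_s = (1/10)/1 = 0.1000 s
reaction-phase robot travel = 0.1000·0.0400 = 0.0040 m
robot covers 0.1000·0.1000 − ½·1.0000·0.1000² = 0.0050 m while stopping
human closes 0.8000·0.1400 = 0.1120 m
residual clearance needed = 0.1200+0.0300+0.0000 = 0.1500 m
sum ≈ 0.0040+0.0050+0.1120+0.1500 ≈ 0.2710 m = S ✓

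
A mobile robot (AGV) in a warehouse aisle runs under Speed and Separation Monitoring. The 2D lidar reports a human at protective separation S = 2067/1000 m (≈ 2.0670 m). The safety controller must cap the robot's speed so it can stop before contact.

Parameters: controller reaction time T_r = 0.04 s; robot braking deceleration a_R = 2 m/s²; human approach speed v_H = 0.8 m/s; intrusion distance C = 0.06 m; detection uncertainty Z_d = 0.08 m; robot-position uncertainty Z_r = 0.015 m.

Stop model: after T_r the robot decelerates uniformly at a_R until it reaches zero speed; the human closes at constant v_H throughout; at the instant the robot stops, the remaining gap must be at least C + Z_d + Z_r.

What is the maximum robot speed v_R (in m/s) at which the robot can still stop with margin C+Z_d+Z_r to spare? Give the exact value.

v_R_max = 2 m/s = 2.0000 m/s

quadratic (1/4)·v² + (11/25)·v + (-47/25) = 0
  disc = (11/25)² − 4·(1/4)·(-47/25) = 1296/625 ; √disc = 36/25
  v_R = (−(11/25) + 36/25) / (2·(1/4)) = 2 m/s
check:
braking lasts T_s = 2/2 = 1.0000 s
robot covers v_R·T_r = 2.0000·0.0400 = 0.0800 m before braking
braking distance = 2.0000²/(2·2.0000) = 1.0000 m
human over T_r+T_s: 0.8000·(0.0400+1.0000) = 0.8320 m
C+Z_d+Z_r = 0.0600+0.0800+0.0150 = 0.1550 m
sum ≈ 0.0800+1.0000+0.8320+0.1550 ≈ 2.0670 m = S ✓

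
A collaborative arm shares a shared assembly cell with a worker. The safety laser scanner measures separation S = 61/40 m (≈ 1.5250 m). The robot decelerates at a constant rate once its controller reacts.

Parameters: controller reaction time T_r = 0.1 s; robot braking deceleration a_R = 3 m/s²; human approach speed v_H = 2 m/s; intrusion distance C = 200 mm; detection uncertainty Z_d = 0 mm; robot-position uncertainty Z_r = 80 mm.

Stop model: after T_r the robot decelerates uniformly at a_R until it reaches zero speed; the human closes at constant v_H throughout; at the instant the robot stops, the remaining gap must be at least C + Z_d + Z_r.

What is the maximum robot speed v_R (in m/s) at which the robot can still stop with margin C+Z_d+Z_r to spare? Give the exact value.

quadratic (1/6)·v² + (23/30)·v + (-209/200) = 0
  disc = (23/30)² − 4·(1/6)·(-209/200) = 289/225 ; √disc = 17/15
  v_R = (−(23/30) + 17/15) / (2·(1/6)) = 11/10 m/s
check:
stop time T_s = (11/10)/3 = 0.3667 s
robot covers v_R·T_r = 1.1000·0.1000 = 0.1100 m before braking
braking distance = 1.1000²/(2·3.0000) = 0.2017 m
human over T_r+T_s: 2.0000·(0.1000+0.3667) = 0.9333 m
margins: 0.2000+0.0000+0.0800 = 0.2800 m
sum ≈ 0.1100+0.2017+0.9333+0.2800 ≈ 1.5250 m = S ✓

v_R_max = 11/10 m/s = 1.1000 m/s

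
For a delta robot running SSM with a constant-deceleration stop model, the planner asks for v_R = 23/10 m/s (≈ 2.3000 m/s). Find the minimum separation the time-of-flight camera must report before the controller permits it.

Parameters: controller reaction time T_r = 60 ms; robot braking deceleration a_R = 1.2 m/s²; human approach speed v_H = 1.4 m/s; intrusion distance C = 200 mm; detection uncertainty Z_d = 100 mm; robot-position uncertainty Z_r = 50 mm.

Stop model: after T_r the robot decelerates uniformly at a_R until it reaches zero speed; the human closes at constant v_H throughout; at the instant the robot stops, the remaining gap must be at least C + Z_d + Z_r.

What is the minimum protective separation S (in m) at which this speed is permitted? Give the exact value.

S_min = 10919/2000 m = 5.4595 m

braking lasts T_s = (23/10)/(6/5) = 1.9167 s
robot covers v_R·T_r = 2.3000·0.0600 = 0.1380 m before braking
braking distance = 2.3000²/(2·1.2000) = 2.2042 m
person approaches 1.4000·(0.0600+1.9167) = 2.7673 m
margins: 0.2000+0.1000+0.0500 = 0.3500 m
S_min ≈ 0.1380+2.2042+2.7673+0.3500  ⇒  S_min = 10919/2000 m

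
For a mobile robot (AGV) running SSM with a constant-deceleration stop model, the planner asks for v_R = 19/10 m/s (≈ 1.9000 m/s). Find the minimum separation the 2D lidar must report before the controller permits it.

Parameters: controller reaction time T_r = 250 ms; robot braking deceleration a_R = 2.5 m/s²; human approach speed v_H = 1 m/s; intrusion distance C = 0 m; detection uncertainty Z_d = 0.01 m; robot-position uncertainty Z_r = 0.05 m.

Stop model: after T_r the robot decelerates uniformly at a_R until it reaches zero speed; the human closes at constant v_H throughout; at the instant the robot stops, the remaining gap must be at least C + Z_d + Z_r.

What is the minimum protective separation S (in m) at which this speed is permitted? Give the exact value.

S_min = 2267/1000 m = 2.2670 m

T_s = v_R/a_R = (19/10)/(5/2) = 0.7600 s
reaction-phase robot travel = 1.9000·0.2500 = 0.4750 m
robot covers 1.9000·0.7600 − ½·2.5000·0.7600² = 0.7220 m while stopping
person approaches 1.0000·(0.2500+0.7600) = 1.0100 m
margins: 0.0000+0.0100+0.0500 = 0.0600 m
S_min ≈ 0.4750+0.7220+1.0100+0.0600  ⇒  S_min = 2267/1000 m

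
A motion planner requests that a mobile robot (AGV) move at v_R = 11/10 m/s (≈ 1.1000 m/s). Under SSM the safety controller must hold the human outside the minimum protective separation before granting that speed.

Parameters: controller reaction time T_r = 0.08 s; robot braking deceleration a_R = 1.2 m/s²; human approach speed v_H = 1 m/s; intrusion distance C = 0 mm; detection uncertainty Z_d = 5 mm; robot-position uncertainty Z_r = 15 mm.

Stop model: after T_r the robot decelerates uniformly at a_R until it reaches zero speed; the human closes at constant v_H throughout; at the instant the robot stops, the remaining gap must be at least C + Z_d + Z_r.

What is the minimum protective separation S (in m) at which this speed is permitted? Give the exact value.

S_min = 9653/6000 m = 1.6088 m

stop time T_s = (11/10)/(6/5) = 0.9167 s
robot covers v_R·T_r = 1.1000·0.0800 = 0.0880 m before braking
robot under decel: 1.1000²/(2·1.2000) = 0.5042 m
human closes 1.0000·0.9967 = 0.9967 m
residual clearance needed = 0.0000+0.0050+0.0150 = 0.0200 m
S_min ≈ 0.0880+0.5042+0.9967+0.0200  ⇒  S_min = 9653/6000 m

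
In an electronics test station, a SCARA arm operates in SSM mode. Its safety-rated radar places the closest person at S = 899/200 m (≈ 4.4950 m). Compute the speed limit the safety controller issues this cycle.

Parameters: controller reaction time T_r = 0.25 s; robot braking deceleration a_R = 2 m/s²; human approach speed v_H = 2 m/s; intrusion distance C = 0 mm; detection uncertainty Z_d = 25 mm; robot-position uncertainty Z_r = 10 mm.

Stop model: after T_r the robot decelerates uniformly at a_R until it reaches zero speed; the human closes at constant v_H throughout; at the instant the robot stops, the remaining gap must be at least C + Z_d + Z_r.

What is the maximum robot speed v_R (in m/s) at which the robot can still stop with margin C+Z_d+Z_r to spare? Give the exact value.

at the boundary: (1/4)·v² + (5/4)·v + (-99/25) = 0
  disc = (5/4)² − 4·(1/4)·(-99/25) = 2209/400 ; √disc = 47/20
  v_R = (−(5/4) + 47/20) / (2·(1/4)) = 11/5 m/s
check:
stop time T_s = (11/5)/2 = 1.1000 s
reaction-phase robot travel = 2.2000·0.2500 = 0.5500 m
robot under decel: 2.2000²/(2·2.0000) = 1.2100 m
human closes 2.0000·1.3500 = 2.7000 m
C+Z_d+Z_r = 0.0000+0.0250+0.0100 = 0.0350 m
sum ≈ 0.5500+1.2100+2.7000+0.0350 ≈ 4.4950 m = S ✓

v_R_max = 11/5 m/s = 2.2000 m/s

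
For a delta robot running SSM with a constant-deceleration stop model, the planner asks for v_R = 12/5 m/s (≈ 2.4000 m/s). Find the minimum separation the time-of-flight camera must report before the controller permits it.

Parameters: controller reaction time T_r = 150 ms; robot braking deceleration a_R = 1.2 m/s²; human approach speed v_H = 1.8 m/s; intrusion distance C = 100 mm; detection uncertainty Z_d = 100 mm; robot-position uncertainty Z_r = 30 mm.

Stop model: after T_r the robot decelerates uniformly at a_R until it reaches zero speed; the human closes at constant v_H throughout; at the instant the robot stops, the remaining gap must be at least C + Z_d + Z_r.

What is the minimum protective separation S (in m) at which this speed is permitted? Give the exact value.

braking lasts T_s = (12/5)/(6/5) = 2.0000 s
robot covers v_R·T_r = 2.4000·0.1500 = 0.3600 m before braking
robot under decel: 2.4000²/(2·1.2000) = 2.4000 m
human over T_r+T_s: 1.8000·(0.1500+2.0000) = 3.8700 m
C+Z_d+Z_r = 0.1000+0.1000+0.0300 = 0.2300 m
S_min ≈ 0.3600+2.4000+3.8700+0.2300  ⇒  S_min = 343/50 m

S_min = 343/50 m = 6.8600 m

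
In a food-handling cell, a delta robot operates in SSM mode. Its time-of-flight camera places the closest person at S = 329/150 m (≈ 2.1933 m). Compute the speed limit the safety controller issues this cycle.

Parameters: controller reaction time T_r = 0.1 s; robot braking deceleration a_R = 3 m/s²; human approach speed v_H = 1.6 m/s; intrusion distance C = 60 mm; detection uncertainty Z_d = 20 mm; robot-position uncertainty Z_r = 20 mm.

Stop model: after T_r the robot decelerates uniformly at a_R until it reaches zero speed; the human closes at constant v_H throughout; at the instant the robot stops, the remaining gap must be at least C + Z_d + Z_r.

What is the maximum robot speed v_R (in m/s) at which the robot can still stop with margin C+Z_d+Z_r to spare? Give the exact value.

v_R_max = 2 m/s = 2.0000 m/s

quadratic (1/6)·v² + (19/30)·v + (-29/15) = 0
  disc = (19/30)² − 4·(1/6)·(-29/15) = 169/100 ; √disc = 13/10
  v_R = (−(19/30) + 13/10) / (2·(1/6)) = 2 m/s
check:
T_s = v_R/a_R = 2/3 = 0.6667 s
reaction-phase robot travel = 2.0000·0.1000 = 0.2000 m
braking distance = 2.0000²/(2·3.0000) = 0.6667 m
human over T_r+T_s: 1.6000·(0.1000+0.6667) = 1.2267 m
residual clearance needed = 0.0600+0.0200+0.0200 = 0.1000 m
sum ≈ 0.2000+0.6667+1.2267+0.1000 ≈ 2.1933 m = S ✓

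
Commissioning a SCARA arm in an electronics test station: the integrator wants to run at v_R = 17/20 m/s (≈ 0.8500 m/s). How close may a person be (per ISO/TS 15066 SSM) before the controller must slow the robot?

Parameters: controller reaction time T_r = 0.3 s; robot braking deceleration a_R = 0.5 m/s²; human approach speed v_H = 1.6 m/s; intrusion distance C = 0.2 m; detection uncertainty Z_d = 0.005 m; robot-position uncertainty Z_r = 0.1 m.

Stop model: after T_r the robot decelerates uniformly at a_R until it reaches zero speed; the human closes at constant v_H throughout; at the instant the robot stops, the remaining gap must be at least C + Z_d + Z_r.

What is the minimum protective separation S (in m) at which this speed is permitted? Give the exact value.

T_s = v_R/a_R = (17/20)/(1/2) = 1.7000 s
reaction-phase robot travel = 0.8500·0.3000 = 0.2550 m
braking distance = 0.8500²/(2·0.5000) = 0.7225 m
human closes 1.6000·2.0000 = 3.2000 m
C+Z_d+Z_r = 0.2000+0.0050+0.1000 = 0.3050 m
S_min ≈ 0.2550+0.7225+3.2000+0.3050  ⇒  S_min = 1793/400 m

S_min = 1793/400 m = 4.4825 m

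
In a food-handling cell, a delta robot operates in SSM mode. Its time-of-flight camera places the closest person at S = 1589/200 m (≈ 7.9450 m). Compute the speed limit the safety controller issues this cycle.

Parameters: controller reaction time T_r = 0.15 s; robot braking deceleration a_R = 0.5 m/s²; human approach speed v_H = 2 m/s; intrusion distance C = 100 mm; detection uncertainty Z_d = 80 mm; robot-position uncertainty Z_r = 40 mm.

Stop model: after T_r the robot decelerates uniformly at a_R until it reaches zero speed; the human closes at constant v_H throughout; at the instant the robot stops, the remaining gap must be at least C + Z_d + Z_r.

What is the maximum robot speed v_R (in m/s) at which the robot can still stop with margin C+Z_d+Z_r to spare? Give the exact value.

v_R_max = 27/20 m/s = 1.3500 m/s

at the boundary: (1)·v² + (83/20)·v + (-297/40) = 0
  disc = (83/20)² − 4·(1)·(-297/40) = 18769/400 ; √disc = 137/20
  v_R = (−(83/20) + 137/20) / (2·(1)) = 27/20 m/s
check:
T_s = v_R/a_R = (27/20)/(1/2) = 2.7000 s
robot in T_r: 1.3500·0.1500 = 0.2025 m
braking distance = 1.3500²/(2·0.5000) = 1.8225 m
person approaches 2.0000·(0.1500+2.7000) = 5.7000 m
C+Z_d+Z_r = 0.1000+0.0800+0.0400 = 0.2200 m
sum ≈ 0.2025+1.8225+5.7000+0.2200 ≈ 7.9450 m = S ✓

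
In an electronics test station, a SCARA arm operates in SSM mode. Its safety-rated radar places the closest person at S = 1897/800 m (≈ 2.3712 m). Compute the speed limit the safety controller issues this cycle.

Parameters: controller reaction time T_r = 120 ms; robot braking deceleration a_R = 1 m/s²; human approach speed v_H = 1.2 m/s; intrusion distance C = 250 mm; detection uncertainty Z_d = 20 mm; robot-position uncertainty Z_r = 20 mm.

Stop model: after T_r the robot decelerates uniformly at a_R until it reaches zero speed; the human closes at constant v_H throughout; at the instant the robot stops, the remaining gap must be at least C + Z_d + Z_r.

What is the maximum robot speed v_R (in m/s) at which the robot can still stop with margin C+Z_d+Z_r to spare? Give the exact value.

at the boundary: (1/2)·v² + (33/25)·v + (-7749/4000) = 0
  disc = (33/25)² − 4·(1/2)·(-7749/4000) = 56169/10000 ; √disc = 237/100
  v_R = (−(33/25) + 237/100) / (2·(1/2)) = 21/20 m/s
check:
T_s = v_R/a_R = (21/20)/1 = 1.0500 s
reaction-phase robot travel = 1.0500·0.1200 = 0.1260 m
robot under decel: 1.0500²/(2·1.0000) = 0.5513 m
human closes 1.2000·1.1700 = 1.4040 m
C+Z_d+Z_r = 0.2500+0.0200+0.0200 = 0.2900 m
sum ≈ 0.1260+0.5513+1.4040+0.2900 ≈ 2.3712 m = S ✓

v_R_max = 21/20 m/s = 1.0500 m/s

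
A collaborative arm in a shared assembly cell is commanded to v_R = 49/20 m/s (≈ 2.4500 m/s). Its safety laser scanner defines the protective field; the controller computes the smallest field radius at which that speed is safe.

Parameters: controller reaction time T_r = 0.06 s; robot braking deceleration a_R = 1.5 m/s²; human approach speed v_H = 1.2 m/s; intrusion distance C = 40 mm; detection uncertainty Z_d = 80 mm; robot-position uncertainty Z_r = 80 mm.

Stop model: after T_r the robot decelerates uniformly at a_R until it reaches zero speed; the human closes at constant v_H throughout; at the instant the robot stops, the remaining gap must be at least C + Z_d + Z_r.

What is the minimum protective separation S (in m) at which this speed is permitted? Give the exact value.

S_min = 26279/6000 m = 4.3798 m

T_s = v_R/a_R = (49/20)/(3/2) = 1.6333 s
robot covers v_R·T_r = 2.4500·0.0600 = 0.1470 m before braking
robot covers 2.4500·1.6333 − ½·1.5000·1.6333² = 2.0008 m while stopping
person approaches 1.2000·(0.0600+1.6333) = 2.0320 m
residual clearance needed = 0.0400+0.0800+0.0800 = 0.2000 m
S_min ≈ 0.1470+2.0008+2.0320+0.2000  ⇒  S_min = 26279/6000 m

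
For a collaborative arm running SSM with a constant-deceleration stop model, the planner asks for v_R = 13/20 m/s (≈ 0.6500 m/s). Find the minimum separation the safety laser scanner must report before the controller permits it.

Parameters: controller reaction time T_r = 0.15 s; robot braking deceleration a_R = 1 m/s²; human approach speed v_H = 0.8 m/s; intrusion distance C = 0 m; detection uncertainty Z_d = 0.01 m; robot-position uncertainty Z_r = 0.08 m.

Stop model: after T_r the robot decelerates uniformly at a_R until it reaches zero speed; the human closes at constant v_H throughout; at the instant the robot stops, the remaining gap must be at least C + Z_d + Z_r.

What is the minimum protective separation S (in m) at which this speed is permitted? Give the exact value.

braking lasts T_s = (13/20)/1 = 0.6500 s
reaction-phase robot travel = 0.6500·0.1500 = 0.0975 m
robot covers 0.6500·0.6500 − ½·1.0000·0.6500² = 0.2112 m while stopping
human closes 0.8000·0.8000 = 0.6400 m
residual clearance needed = 0.0000+0.0100+0.0800 = 0.0900 m
S_min ≈ 0.0975+0.2112+0.6400+0.0900  ⇒  S_min = 831/800 m

S_min = 831/800 m = 1.0388 m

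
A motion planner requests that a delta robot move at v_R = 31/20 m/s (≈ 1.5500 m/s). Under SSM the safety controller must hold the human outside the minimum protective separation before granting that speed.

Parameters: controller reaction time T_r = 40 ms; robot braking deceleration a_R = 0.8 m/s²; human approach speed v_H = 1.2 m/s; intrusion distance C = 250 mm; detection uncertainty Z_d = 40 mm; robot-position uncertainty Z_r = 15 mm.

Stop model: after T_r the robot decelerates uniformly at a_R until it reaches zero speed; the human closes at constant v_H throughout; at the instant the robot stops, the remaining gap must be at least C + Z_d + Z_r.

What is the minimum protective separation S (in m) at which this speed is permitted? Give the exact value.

braking lasts T_s = (31/20)/(4/5) = 1.9375 s
reaction-phase robot travel = 1.5500·0.0400 = 0.0620 m
braking distance = 1.5500²/(2·0.8000) = 1.5016 m
person approaches 1.2000·(0.0400+1.9375) = 2.3730 m
margins: 0.2500+0.0400+0.0150 = 0.3050 m
S_min ≈ 0.0620+1.5016+2.3730+0.3050  ⇒  S_min = 13573/3200 m

S_min = 13573/3200 m = 4.2416 m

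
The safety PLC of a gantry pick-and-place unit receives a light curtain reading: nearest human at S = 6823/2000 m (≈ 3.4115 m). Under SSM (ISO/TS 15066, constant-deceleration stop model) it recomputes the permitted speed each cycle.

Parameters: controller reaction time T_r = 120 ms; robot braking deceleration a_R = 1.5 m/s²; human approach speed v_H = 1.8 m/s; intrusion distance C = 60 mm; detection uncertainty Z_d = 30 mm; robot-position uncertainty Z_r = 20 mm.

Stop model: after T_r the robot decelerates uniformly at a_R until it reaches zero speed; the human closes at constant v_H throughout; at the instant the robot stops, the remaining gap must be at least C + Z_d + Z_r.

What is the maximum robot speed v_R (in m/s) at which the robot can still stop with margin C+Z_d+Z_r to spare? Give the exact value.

v_R_max = 33/20 m/s = 1.6500 m/s

collect terms ⇒ (1/3)·v_R² + (33/25)·v_R + (-6171/2000) = 0
  disc = (33/25)² − 4·(1/3)·(-6171/2000) = 14641/2500 ; √disc = 121/50
  v_R = (−(33/25) + 121/50) / (2·(1/3)) = 33/20 m/s
check:
stop time T_s = (33/20)/(3/2) = 1.1000 s
reaction-phase robot travel = 1.6500·0.1200 = 0.1980 m
robot under decel: 1.6500²/(2·1.5000) = 0.9075 m
person approaches 1.8000·(0.1200+1.1000) = 2.1960 m
margins: 0.0600+0.0300+0.0200 = 0.1100 m
sum ≈ 0.1980+0.9075+2.1960+0.1100 ≈ 3.4115 m = S ✓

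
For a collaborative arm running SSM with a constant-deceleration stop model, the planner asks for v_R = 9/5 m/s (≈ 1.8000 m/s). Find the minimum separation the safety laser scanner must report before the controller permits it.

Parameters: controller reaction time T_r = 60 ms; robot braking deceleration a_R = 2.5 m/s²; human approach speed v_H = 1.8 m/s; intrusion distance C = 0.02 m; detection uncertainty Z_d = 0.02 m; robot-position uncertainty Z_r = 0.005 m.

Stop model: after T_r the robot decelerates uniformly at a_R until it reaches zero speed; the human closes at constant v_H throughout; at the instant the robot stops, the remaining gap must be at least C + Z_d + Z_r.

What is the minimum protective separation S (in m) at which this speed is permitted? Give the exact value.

T_s = v_R/a_R = (9/5)/(5/2) = 0.7200 s
reaction-phase robot travel = 1.8000·0.0600 = 0.1080 m
braking distance = 1.8000²/(2·2.5000) = 0.6480 m
person approaches 1.8000·(0.0600+0.7200) = 1.4040 m
residual clearance needed = 0.0200+0.0200+0.0050 = 0.0450 m
S_min ≈ 0.1080+0.6480+1.4040+0.0450  ⇒  S_min = 441/200 m

S_min = 441/200 m = 2.2050 m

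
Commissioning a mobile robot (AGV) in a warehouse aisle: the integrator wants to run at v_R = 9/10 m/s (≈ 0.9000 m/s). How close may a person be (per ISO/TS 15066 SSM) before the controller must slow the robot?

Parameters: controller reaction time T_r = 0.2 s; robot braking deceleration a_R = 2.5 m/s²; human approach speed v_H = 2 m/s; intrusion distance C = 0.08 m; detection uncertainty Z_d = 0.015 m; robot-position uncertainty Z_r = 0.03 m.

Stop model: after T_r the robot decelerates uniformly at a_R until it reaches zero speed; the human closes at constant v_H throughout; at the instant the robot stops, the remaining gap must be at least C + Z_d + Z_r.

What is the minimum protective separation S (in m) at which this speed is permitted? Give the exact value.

S_min = 1587/1000 m = 1.5870 m

stop time T_s = (9/10)/(5/2) = 0.3600 s
robot covers v_R·T_r = 0.9000·0.2000 = 0.1800 m before braking
braking distance = 0.9000²/(2·2.5000) = 0.1620 m
human over T_r+T_s: 2.0000·(0.2000+0.3600) = 1.1200 m
residual clearance needed = 0.0800+0.0150+0.0300 = 0.1250 m
S_min ≈ 0.1800+0.1620+1.1200+0.1250  ⇒  S_min = 1587/1000 m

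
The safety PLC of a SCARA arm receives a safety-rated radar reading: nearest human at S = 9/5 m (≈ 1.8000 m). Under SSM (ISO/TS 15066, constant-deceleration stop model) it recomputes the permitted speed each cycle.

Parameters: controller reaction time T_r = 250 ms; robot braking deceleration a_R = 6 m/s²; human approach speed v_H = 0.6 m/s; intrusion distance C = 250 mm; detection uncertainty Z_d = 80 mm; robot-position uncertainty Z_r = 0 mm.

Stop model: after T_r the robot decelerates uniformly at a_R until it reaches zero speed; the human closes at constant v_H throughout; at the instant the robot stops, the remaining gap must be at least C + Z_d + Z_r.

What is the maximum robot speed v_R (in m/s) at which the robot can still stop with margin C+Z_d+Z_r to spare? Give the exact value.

v_R_max = 12/5 m/s = 2.4000 m/s

at the boundary: (1/12)·v² + (7/20)·v + (-33/25) = 0
  disc = (7/20)² − 4·(1/12)·(-33/25) = 9/16 ; √disc = 3/4
  v_R = (−(7/20) + 3/4) / (2·(1/12)) = 12/5 m/s
check:
stop time T_s = (12/5)/6 = 0.4000 s
robot in T_r: 2.4000·0.2500 = 0.6000 m
robot covers 2.4000·0.4000 − ½·6.0000·0.4000² = 0.4800 m while stopping
human closes 0.6000·0.6500 = 0.3900 m
margins: 0.2500+0.0800+0.0000 = 0.3300 m
sum ≈ 0.6000+0.4800+0.3900+0.3300 ≈ 1.8000 m = S ✓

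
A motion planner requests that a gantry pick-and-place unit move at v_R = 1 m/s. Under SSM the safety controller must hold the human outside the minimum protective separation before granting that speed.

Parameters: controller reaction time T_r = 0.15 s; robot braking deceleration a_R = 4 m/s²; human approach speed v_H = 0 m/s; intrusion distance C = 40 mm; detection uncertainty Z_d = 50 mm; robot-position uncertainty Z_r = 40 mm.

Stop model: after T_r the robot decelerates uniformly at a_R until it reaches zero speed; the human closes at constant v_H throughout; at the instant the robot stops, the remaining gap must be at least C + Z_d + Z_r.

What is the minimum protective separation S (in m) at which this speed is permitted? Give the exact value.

braking lasts T_s = 1/4 = 0.2500 s
reaction-phase robot travel = 1.0000·0.1500 = 0.1500 m
braking distance = 1.0000²/(2·4.0000) = 0.1250 m
human closes 0.0000·0.4000 = 0.0000 m
margins: 0.0400+0.0500+0.0400 = 0.1300 m
S_min ≈ 0.1500+0.1250+0.0000+0.1300  ⇒  S_min = 81/200 m

S_min = 81/200 m = 0.4050 m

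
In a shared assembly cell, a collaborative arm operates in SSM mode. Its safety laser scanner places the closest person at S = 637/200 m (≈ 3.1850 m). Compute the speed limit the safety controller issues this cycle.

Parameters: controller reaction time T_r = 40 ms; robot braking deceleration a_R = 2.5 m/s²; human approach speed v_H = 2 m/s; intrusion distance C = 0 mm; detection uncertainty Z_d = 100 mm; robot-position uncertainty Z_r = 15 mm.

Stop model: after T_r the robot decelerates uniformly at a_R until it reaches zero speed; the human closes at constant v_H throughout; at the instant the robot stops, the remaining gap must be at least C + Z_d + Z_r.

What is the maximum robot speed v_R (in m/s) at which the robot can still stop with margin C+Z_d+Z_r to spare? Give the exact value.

v_R_max = 23/10 m/s = 2.3000 m/s

at the boundary: (1/5)·v² + (21/25)·v + (-299/100) = 0
  disc = (21/25)² − 4·(1/5)·(-299/100) = 1936/625 ; √disc = 44/25
  v_R = (−(21/25) + 44/25) / (2·(1/5)) = 23/10 m/s
check:
braking lasts T_s = (23/10)/(5/2) = 0.9200 s
reaction-phase robot travel = 2.3000·0.0400 = 0.0920 m
robot under decel: 2.3000²/(2·2.5000) = 1.0580 m
human closes 2.0000·0.9600 = 1.9200 m
C+Z_d+Z_r = 0.0000+0.1000+0.0150 = 0.1150 m
sum ≈ 0.0920+1.0580+1.9200+0.1150 ≈ 3.1850 m = S ✓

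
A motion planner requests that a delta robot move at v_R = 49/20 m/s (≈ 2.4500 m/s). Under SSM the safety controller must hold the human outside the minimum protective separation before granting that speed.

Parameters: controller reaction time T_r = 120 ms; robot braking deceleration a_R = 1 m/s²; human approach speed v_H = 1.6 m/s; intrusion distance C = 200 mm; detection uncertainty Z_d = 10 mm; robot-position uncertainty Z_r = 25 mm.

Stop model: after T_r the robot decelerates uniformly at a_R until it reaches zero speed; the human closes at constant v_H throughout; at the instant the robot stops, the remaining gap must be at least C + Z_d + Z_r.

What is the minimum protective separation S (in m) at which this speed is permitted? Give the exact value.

T_s = v_R/a_R = (49/20)/1 = 2.4500 s
robot in T_r: 2.4500·0.1200 = 0.2940 m
braking distance = 2.4500²/(2·1.0000) = 3.0013 m
human over T_r+T_s: 1.6000·(0.1200+2.4500) = 4.1120 m
margins: 0.2000+0.0100+0.0250 = 0.2350 m
S_min ≈ 0.2940+3.0013+4.1120+0.2350  ⇒  S_min = 30569/4000 m

S_min = 30569/4000 m = 7.6422 m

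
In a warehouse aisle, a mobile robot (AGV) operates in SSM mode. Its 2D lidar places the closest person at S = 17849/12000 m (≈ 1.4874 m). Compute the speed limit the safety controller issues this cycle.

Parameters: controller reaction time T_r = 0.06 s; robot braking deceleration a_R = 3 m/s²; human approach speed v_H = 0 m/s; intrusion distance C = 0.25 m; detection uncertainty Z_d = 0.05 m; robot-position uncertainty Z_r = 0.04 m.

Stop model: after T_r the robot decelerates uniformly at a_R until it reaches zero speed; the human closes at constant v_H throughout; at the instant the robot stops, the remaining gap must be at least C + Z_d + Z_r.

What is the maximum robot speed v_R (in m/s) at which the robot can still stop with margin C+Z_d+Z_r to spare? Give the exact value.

collect terms ⇒ (1/6)·v_R² + (3/50)·v_R + (-13769/12000) = 0
  disc = (3/50)² − 4·(1/6)·(-13769/12000) = 69169/90000 ; √disc = 263/300
  v_R = (−(3/50) + 263/300) / (2·(1/6)) = 49/20 m/s
check:
T_s = v_R/a_R = (49/20)/3 = 0.8167 s
robot covers v_R·T_r = 2.4500·0.0600 = 0.1470 m before braking
robot covers 2.4500·0.8167 − ½·3.0000·0.8167² = 1.0004 m while stopping
human over T_r+T_s: 0.0000·(0.0600+0.8167) = 0.0000 m
C+Z_d+Z_r = 0.2500+0.0500+0.0400 = 0.3400 m
sum ≈ 0.1470+1.0004+0.0000+0.3400 ≈ 1.4874 m = S ✓

v_R_max = 49/20 m/s = 2.4500 m/s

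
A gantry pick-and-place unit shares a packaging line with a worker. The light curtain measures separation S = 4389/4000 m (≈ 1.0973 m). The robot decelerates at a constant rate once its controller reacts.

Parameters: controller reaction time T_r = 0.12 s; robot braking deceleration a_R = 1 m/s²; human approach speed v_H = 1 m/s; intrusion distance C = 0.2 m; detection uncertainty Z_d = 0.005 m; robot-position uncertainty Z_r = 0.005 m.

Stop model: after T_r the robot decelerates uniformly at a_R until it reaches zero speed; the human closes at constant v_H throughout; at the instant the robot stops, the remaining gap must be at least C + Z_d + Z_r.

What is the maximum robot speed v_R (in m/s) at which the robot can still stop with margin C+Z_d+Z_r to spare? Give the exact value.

at the boundary: (1/2)·v² + (28/25)·v + (-3069/4000) = 0
  disc = (28/25)² − 4·(1/2)·(-3069/4000) = 27889/10000 ; √disc = 167/100
  v_R = (−(28/25) + 167/100) / (2·(1/2)) = 11/20 m/s
check:
stop time T_s = (11/20)/1 = 0.5500 s
robot in T_r: 0.5500·0.1200 = 0.0660 m
robot under decel: 0.5500²/(2·1.0000) = 0.1512 m
human over T_r+T_s: 1.0000·(0.1200+0.5500) = 0.6700 m
residual clearance needed = 0.2000+0.0050+0.0050 = 0.2100 m
sum ≈ 0.0660+0.1512+0.6700+0.2100 ≈ 1.0973 m = S ✓

v_R_max = 11/20 m/s = 0.5500 m/s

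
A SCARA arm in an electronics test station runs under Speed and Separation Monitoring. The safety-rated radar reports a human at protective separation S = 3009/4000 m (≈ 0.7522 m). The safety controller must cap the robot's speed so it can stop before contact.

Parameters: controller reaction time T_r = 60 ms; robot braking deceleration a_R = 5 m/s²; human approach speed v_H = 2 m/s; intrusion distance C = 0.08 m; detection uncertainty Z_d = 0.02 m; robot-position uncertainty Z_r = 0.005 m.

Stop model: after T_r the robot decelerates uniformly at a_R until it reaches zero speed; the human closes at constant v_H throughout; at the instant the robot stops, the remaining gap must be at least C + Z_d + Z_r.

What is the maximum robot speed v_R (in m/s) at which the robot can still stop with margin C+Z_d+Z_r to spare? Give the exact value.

v_R_max = 19/20 m/s = 0.9500 m/s

collect terms ⇒ (1/10)·v_R² + (23/50)·v_R + (-2109/4000) = 0
  disc = (23/50)² − 4·(1/10)·(-2109/4000) = 169/400 ; √disc = 13/20
  v_R = (−(23/50) + 13/20) / (2·(1/10)) = 19/20 m/s
check:
T_s = v_R/a_R = (19/20)/5 = 0.1900 s
robot in T_r: 0.9500·0.0600 = 0.0570 m
robot covers 0.9500·0.1900 − ½·5.0000·0.1900² = 0.0902 m while stopping
human over T_r+T_s: 2.0000·(0.0600+0.1900) = 0.5000 m
residual clearance needed = 0.0800+0.0200+0.0050 = 0.1050 m
sum ≈ 0.0570+0.0902+0.5000+0.1050 ≈ 0.7522 m = S ✓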